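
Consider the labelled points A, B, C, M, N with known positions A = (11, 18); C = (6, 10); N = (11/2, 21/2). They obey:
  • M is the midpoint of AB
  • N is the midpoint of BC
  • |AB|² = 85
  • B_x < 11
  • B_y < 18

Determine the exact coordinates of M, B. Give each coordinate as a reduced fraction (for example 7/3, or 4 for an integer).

1. B_x = 5  [B = 2·N−C = 2·(11/2, 21/2)−(6, 10)]
2. B_y = 11  [B = 2·N−C = 2·(11/2, 21/2)−(6, 10)]
   so B = (5, 11)
3. M_x = 8  [2·M = A+B = (11, 18)+(5, 11)]
4. M_y = 29/2  [2·M = A+B = (11, 18)+(5, 11)]
   so M = (8, 29/2)

M = (8, 29/2)
B = (5, 11)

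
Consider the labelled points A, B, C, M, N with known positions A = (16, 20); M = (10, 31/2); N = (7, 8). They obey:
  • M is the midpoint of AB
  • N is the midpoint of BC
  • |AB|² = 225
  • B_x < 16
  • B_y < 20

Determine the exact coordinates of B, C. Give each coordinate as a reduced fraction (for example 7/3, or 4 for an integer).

1. B_x = 4  [B = 2·M−A = 2·(10, 31/2)−(16, 20)]
2. B_y = 11  [B = 2·M−A = 2·(10, 31/2)−(16, 20)]
   so B = (4, 11)
3. C_x = 10  [C = 2·N−B = 2·(7, 8)−(4, 11)]
4. C_y = 5  [C = 2·N−B = 2·(7, 8)−(4, 11)]
   so C = (10, 5)

B = (4, 11)
C = (10, 5)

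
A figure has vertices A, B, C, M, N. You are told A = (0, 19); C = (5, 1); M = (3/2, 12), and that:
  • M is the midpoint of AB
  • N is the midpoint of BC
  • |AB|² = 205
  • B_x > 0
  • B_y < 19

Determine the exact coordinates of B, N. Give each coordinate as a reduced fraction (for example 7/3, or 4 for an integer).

1. B_x = 3  [B = 2·M−A = 2·(3/2, 12)−(0, 19)]
2. B_y = 5  [B = 2·M−A = 2·(3/2, 12)−(0, 19)]
   so B = (3, 5)
3. N_x = 4  [2·N = B+C = (3, 5)+(5, 1)]
4. N_y = 3  [2·N = B+C = (3, 5)+(5, 1)]
   so N = (4, 3)

B = (3, 5)
N = (4, 3)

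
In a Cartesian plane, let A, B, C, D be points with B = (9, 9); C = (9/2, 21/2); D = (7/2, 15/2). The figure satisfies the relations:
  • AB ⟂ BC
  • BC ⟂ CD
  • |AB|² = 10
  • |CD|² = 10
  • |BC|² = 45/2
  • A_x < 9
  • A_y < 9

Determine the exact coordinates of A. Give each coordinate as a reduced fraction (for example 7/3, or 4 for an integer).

1. A_x = 8  [[AB ⟂ BC ⇒ 9/2x-3/2y-27=0] ∩ [|A−(9, 9)|²=10]]
2. A_y = 6  [[AB ⟂ BC ⇒ 9/2x-3/2y-27=0] ∩ [|A−(9, 9)|²=10]]
   so A = (8, 6)

A = (8, 6)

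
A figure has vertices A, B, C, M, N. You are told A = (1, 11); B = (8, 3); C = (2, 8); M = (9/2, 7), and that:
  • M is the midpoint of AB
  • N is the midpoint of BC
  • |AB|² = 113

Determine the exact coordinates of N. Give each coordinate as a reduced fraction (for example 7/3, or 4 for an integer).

1. N_x = 5  [2·N = B+C = (8, 3)+(2, 8)]
2. N_y = 11/2  [2·N = B+C = (8, 3)+(2, 8)]
   so N = (5, 11/2)

N = (5, 11/2)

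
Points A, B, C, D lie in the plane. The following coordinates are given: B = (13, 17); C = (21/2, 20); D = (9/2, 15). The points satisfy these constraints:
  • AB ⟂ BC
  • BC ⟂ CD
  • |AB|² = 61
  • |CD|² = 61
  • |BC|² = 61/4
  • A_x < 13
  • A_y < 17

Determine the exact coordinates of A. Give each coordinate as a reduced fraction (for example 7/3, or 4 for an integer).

A = (7, 12)

1. A_x = 7  [[AB ⟂ BC ⇒ 5/2x-3y+37/2=0] ∩ [|A−(13, 17)|²=61]]
2. A_y = 12  [[AB ⟂ BC ⇒ 5/2x-3y+37/2=0] ∩ [|A−(13, 17)|²=61]]
   so A = (7, 12)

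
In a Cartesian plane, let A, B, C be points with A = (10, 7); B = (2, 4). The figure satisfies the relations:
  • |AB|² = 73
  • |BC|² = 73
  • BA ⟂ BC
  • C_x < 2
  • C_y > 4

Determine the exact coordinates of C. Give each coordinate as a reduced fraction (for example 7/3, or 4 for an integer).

1. C_x = -1  [[BA ⟂ BC ⇒ 8x+3y-28=0] ∩ [|C−(2, 4)|²=73]]
2. C_y = 12  [[BA ⟂ BC ⇒ 8x+3y-28=0] ∩ [|C−(2, 4)|²=73]]
   so C = (-1, 12)

C = (-1, 12)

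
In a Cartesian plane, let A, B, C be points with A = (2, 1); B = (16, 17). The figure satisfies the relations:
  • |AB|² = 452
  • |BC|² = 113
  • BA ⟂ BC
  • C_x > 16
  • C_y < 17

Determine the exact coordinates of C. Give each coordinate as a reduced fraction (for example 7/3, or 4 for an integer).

1. C_x = 24  [[BA ⟂ BC ⇒ -14x-16y+496=0] ∩ [|C−(16, 17)|²=113]]
2. C_y = 10  [[BA ⟂ BC ⇒ -14x-16y+496=0] ∩ [|C−(16, 17)|²=113]]
   so C = (24, 10)

C = (24, 10)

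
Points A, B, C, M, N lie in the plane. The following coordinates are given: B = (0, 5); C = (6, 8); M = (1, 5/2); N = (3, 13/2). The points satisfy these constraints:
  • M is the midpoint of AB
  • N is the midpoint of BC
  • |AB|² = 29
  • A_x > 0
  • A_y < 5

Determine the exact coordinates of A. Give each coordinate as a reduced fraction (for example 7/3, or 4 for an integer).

A = (2, 0)

1. A_x = 2  [A = 2·M−B = 2·(1, 5/2)−(0, 5)]
2. A_y = 0  [A = 2·M−B = 2·(1, 5/2)−(0, 5)]
   so A = (2, 0)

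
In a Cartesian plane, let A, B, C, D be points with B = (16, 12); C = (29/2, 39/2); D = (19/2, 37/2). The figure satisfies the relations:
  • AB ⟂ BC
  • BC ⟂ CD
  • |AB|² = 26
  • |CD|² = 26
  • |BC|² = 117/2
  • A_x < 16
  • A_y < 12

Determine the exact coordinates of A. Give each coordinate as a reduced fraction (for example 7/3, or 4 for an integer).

A = (11, 11)

1. A_x = 11  [[AB ⟂ BC ⇒ 3/2x-15/2y+66=0] ∩ [|A−(16, 12)|²=26]]
2. A_y = 11  [[AB ⟂ BC ⇒ 3/2x-15/2y+66=0] ∩ [|A−(16, 12)|²=26]]
   so A = (11, 11)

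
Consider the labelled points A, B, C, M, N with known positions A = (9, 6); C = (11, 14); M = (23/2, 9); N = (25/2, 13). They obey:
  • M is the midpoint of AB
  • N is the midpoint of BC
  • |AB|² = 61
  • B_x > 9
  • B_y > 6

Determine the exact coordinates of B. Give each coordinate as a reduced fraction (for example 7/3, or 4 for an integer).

B = (14, 12)

1. B_x = 14  [B = 2·M−A = 2·(23/2, 9)−(9, 6)]
2. B_y = 12  [B = 2·M−A = 2·(23/2, 9)−(9, 6)]
   so B = (14, 12)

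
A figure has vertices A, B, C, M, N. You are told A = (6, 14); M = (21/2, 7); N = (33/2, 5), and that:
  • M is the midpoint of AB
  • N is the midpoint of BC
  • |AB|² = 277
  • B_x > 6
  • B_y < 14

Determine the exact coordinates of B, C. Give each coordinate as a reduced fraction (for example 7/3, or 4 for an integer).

1. B_x = 15  [B = 2·M−A = 2·(21/2, 7)−(6, 14)]
2. B_y = 0  [B = 2·M−A = 2·(21/2, 7)−(6, 14)]
   so B = (15, 0)
3. C_x = 18  [C = 2·N−B = 2·(33/2, 5)−(15, 0)]
4. C_y = 10  [C = 2·N−B = 2·(33/2, 5)−(15, 0)]
   so C = (18, 10)

B = (15, 0)
C = (18, 10)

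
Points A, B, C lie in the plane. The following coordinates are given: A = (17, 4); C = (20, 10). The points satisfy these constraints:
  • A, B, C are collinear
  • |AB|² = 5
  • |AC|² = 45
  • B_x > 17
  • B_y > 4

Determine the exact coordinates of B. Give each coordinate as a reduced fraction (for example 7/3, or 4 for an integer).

1. B_x = 18  [[A, B, C are collinear ⇒ 6x-3y-90=0] ∩ [|B−(17, 4)|²=5]]
2. B_y = 6  [[A, B, C are collinear ⇒ 6x-3y-90=0] ∩ [|B−(17, 4)|²=5]]
   so B = (18, 6)

B = (18, 6)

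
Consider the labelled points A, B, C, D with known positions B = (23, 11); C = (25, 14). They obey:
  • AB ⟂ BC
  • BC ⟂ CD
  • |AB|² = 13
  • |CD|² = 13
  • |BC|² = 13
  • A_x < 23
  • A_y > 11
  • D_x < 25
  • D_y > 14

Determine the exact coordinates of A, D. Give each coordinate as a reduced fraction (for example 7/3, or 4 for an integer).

1. A_x = 20  [[AB ⟂ BC ⇒ -2x-3y+79=0] ∩ [|A−(23, 11)|²=13]]
2. A_y = 13  [[AB ⟂ BC ⇒ -2x-3y+79=0] ∩ [|A−(23, 11)|²=13]]
   so A = (20, 13)
3. D_x = 22  [[BC ⟂ CD ⇒ 2x+3y-92=0] ∩ [|D−(25, 14)|²=13]]
4. D_y = 16  [[BC ⟂ CD ⇒ 2x+3y-92=0] ∩ [|D−(25, 14)|²=13]]
   so D = (22, 16)

A = (20, 13)
D = (22, 16)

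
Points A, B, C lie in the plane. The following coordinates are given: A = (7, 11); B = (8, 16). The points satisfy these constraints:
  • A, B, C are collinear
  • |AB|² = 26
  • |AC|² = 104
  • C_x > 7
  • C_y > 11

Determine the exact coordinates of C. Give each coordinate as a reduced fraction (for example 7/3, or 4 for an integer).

C = (9, 21)

1. C_x = 9  [[A, B, C are collinear ⇒ -5x+1y+24=0] ∩ [|C−(7, 11)|²=104]]
2. C_y = 21  [[A, B, C are collinear ⇒ -5x+1y+24=0] ∩ [|C−(7, 11)|²=104]]
   so C = (9, 21)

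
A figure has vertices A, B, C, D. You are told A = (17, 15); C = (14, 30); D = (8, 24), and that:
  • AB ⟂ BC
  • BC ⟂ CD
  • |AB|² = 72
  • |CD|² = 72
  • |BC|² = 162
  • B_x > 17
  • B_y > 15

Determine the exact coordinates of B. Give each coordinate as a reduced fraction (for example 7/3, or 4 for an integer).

B = (23, 21)

1. B_x = 23  [[BC ⟂ CD ⇒ 6x+6y-264=0] ∩ [|B−(17, 15)|²=72]]
2. B_y = 21  [[BC ⟂ CD ⇒ 6x+6y-264=0] ∩ [|B−(17, 15)|²=72]]
   so B = (23, 21)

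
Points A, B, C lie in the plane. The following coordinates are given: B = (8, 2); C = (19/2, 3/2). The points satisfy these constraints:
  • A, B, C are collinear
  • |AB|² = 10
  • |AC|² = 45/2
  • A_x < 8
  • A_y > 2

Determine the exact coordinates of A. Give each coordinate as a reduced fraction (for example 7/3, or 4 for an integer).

1. A_x = 5  [[A, B, C are collinear ⇒ 1/2x+3/2y-7=0] ∩ [|A−(8, 2)|²=10]]
2. A_y = 3  [[A, B, C are collinear ⇒ 1/2x+3/2y-7=0] ∩ [|A−(8, 2)|²=10]]
   so A = (5, 3)

A = (5, 3)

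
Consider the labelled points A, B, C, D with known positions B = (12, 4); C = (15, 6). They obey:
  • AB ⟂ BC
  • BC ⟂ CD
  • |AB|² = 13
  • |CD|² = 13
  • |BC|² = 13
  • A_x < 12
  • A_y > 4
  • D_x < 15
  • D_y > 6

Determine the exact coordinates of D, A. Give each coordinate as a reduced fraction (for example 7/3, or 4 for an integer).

1. D_x = 13  [[BC ⟂ CD ⇒ 3x+2y-57=0] ∩ [|D−(15, 6)|²=13]]
2. D_y = 9  [[BC ⟂ CD ⇒ 3x+2y-57=0] ∩ [|D−(15, 6)|²=13]]
   so D = (13, 9)
3. A_x = 10  [[AB ⟂ BC ⇒ -3x-2y+44=0] ∩ [|A−(12, 4)|²=13]]
4. A_y = 7  [[AB ⟂ BC ⇒ -3x-2y+44=0] ∩ [|A−(12, 4)|²=13]]
   so A = (10, 7)

D = (13, 9)
A = (10, 7)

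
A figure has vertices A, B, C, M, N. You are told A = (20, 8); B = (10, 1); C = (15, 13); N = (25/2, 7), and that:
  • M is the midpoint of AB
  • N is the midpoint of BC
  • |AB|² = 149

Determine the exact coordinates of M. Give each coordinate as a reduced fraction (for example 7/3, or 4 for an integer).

M = (15, 9/2)

1. M_x = 15  [2·M = A+B = (20, 8)+(10, 1)]
2. M_y = 9/2  [2·M = A+B = (20, 8)+(10, 1)]
   so M = (15, 9/2)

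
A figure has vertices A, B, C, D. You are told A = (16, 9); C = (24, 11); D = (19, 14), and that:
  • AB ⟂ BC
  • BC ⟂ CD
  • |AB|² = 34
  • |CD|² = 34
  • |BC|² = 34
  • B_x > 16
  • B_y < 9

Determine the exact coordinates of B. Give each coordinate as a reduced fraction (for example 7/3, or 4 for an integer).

1. B_x = 21  [[BC ⟂ CD ⇒ 5x-3y-87=0] ∩ [|B−(16, 9)|²=34]]
2. B_y = 6  [[BC ⟂ CD ⇒ 5x-3y-87=0] ∩ [|B−(16, 9)|²=34]]
   so B = (21, 6)

B = (21, 6)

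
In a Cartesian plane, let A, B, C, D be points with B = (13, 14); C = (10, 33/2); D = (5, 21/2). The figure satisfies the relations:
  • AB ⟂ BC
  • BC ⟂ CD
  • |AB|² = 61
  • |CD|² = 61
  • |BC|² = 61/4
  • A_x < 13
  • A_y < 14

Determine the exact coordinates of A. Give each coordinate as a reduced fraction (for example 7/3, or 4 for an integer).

1. A_x = 8  [[AB ⟂ BC ⇒ 3x-5/2y-4=0] ∩ [|A−(13, 14)|²=61]]
2. A_y = 8  [[AB ⟂ BC ⇒ 3x-5/2y-4=0] ∩ [|A−(13, 14)|²=61]]
   so A = (8, 8)

A = (8, 8)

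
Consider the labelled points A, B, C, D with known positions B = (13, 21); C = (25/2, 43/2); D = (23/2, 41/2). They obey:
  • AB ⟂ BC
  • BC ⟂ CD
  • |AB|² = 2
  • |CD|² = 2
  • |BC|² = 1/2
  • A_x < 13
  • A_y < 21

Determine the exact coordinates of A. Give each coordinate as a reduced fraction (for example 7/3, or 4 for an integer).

A = (12, 20)

1. A_x = 12  [[AB ⟂ BC ⇒ 1/2x-1/2y+4=0] ∩ [|A−(13, 21)|²=2]]
2. A_y = 20  [[AB ⟂ BC ⇒ 1/2x-1/2y+4=0] ∩ [|A−(13, 21)|²=2]]
   so A = (12, 20)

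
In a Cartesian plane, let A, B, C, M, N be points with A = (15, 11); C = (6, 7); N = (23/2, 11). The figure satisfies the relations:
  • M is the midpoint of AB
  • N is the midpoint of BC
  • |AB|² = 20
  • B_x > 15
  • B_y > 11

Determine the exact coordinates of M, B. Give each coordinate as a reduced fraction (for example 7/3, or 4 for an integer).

M = (16, 13)
B = (17, 15)

1. B_x = 17  [B = 2·N−C = 2·(23/2, 11)−(6, 7)]
2. B_y = 15  [B = 2·N−C = 2·(23/2, 11)−(6, 7)]
   so B = (17, 15)
3. M_x = 16  [2·M = A+B = (15, 11)+(17, 15)]
4. M_y = 13  [2·M = A+B = (15, 11)+(17, 15)]
   so M = (16, 13)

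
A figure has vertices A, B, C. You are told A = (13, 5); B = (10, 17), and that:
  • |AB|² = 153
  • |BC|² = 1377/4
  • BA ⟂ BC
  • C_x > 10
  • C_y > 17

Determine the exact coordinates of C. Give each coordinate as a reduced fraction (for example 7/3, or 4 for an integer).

C = (28, 43/2)

1. C_x = 28  [[BA ⟂ BC ⇒ 3x-12y+174=0] ∩ [|C−(10, 17)|²=1377/4]]
2. C_y = 43/2  [[BA ⟂ BC ⇒ 3x-12y+174=0] ∩ [|C−(10, 17)|²=1377/4]]
   so C = (28, 43/2)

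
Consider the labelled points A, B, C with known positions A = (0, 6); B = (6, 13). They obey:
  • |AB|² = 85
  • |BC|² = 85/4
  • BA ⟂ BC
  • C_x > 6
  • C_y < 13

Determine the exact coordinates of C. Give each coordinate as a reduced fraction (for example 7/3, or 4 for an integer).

1. C_x = 19/2  [[BA ⟂ BC ⇒ -6x-7y+127=0] ∩ [|C−(6, 13)|²=85/4]]
2. C_y = 10  [[BA ⟂ BC ⇒ -6x-7y+127=0] ∩ [|C−(6, 13)|²=85/4]]
   so C = (19/2, 10)

C = (19/2, 10)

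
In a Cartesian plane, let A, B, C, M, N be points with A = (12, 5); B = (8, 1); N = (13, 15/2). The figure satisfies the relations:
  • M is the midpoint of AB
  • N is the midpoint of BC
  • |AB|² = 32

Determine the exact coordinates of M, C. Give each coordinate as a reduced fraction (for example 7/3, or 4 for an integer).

M = (10, 3)
C = (18, 14)

1. M_x = 10  [2·M = A+B = (12, 5)+(8, 1)]
2. M_y = 3  [2·M = A+B = (12, 5)+(8, 1)]
   so M = (10, 3)
3. C_x = 18  [C = 2·N−B = 2·(13, 15/2)−(8, 1)]
4. C_y = 14  [C = 2·N−B = 2·(13, 15/2)−(8, 1)]
   so C = (18, 14)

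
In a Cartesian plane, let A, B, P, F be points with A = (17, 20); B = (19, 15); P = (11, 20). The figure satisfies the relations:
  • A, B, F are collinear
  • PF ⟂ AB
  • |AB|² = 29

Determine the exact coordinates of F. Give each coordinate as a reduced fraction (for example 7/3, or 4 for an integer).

F = (469/29, 640/29)

1. F_x = 469/29  [[A, B, F are collinear ⇒ 5x+2y-125=0] ∩ [PF ⟂ AB ⇒ 2x-5y+78=0]]
2. F_y = 640/29  [[A, B, F are collinear ⇒ 5x+2y-125=0] ∩ [PF ⟂ AB ⇒ 2x-5y+78=0]]
   so F = (469/29, 640/29)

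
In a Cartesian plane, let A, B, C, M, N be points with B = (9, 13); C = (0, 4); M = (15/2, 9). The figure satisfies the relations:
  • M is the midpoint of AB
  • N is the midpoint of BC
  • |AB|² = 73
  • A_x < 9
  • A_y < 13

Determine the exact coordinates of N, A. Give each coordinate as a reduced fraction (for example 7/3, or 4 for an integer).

N = (9/2, 17/2)
A = (6, 5)

1. A_x = 6  [A = 2·M−B = 2·(15/2, 9)−(9, 13)]
2. A_y = 5  [A = 2·M−B = 2·(15/2, 9)−(9, 13)]
   so A = (6, 5)
3. N_x = 9/2  [2·N = B+C = (9, 13)+(0, 4)]
4. N_y = 17/2  [2·N = B+C = (9, 13)+(0, 4)]
   so N = (9/2, 17/2)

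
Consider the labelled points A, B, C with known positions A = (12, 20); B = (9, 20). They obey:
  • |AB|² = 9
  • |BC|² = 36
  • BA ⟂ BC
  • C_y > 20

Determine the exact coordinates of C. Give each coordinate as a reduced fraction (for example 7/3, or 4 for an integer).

C = (9, 26)

1. C_x = 9  [[BA ⟂ BC ⇒ 3x-27=0] ∩ [|C−(9, 20)|²=36]]
2. C_y = 26  [[BA ⟂ BC ⇒ 3x-27=0] ∩ [|C−(9, 20)|²=36]]
   so C = (9, 26)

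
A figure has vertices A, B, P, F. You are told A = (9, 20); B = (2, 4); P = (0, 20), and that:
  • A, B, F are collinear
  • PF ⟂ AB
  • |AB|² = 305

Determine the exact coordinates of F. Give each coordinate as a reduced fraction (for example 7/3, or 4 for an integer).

F = (2304/305, 5092/305)

1. F_x = 2304/305  [[A, B, F are collinear ⇒ 16x-7y-4=0] ∩ [PF ⟂ AB ⇒ -7x-16y+320=0]]
2. F_y = 5092/305  [[A, B, F are collinear ⇒ 16x-7y-4=0] ∩ [PF ⟂ AB ⇒ -7x-16y+320=0]]
   so F = (2304/305, 5092/305)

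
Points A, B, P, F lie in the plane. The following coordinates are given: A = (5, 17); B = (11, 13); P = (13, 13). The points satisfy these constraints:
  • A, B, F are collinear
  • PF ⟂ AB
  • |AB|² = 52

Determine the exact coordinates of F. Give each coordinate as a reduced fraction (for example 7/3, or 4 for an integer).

F = (161/13, 157/13)

1. F_x = 161/13  [[A, B, F are collinear ⇒ 4x+6y-122=0] ∩ [PF ⟂ AB ⇒ 6x-4y-26=0]]
2. F_y = 157/13  [[A, B, F are collinear ⇒ 4x+6y-122=0] ∩ [PF ⟂ AB ⇒ 6x-4y-26=0]]
   so F = (161/13, 157/13)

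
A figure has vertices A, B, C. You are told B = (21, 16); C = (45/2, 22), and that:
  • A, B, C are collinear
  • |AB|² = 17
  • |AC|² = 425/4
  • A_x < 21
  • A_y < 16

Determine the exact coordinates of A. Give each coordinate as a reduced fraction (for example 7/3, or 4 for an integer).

A = (20, 12)

1. A_x = 20  [[A, B, C are collinear ⇒ -6x+3/2y+102=0] ∩ [|A−(21, 16)|²=17]]
2. A_y = 12  [[A, B, C are collinear ⇒ -6x+3/2y+102=0] ∩ [|A−(21, 16)|²=17]]
   so A = (20, 12)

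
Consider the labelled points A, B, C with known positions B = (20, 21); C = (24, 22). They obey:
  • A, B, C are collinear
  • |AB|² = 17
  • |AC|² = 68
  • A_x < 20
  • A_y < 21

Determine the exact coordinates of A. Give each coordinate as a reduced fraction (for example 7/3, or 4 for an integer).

A = (16, 20)

1. A_x = 16  [[A, B, C are collinear ⇒ -1x+4y-64=0] ∩ [|A−(20, 21)|²=17]]
2. A_y = 20  [[A, B, C are collinear ⇒ -1x+4y-64=0] ∩ [|A−(20, 21)|²=17]]
   so A = (16, 20)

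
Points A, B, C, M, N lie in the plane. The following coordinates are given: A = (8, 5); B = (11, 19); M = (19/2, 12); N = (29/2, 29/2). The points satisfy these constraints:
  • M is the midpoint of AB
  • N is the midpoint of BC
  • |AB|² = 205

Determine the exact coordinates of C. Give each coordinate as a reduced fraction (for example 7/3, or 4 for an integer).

1. C_x = 18  [C = 2·N−B = 2·(29/2, 29/2)−(11, 19)]
2. C_y = 10  [C = 2·N−B = 2·(29/2, 29/2)−(11, 19)]
   so C = (18, 10)

C = (18, 10)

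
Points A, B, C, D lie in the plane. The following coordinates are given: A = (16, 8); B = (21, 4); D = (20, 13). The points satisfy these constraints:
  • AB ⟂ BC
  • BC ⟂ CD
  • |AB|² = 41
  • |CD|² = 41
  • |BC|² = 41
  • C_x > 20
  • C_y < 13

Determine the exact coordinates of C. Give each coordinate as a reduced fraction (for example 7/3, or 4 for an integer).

1. C_x = 25  [[AB ⟂ BC ⇒ 5x-4y-89=0] ∩ [|C−(20, 13)|²=41]]
2. C_y = 9  [[AB ⟂ BC ⇒ 5x-4y-89=0] ∩ [|C−(20, 13)|²=41]]
   so C = (25, 9)

C = (25, 9)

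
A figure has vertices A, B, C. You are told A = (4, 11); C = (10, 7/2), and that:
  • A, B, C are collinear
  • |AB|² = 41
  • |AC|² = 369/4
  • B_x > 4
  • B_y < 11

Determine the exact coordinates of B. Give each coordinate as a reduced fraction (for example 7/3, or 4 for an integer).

B = (8, 6)

1. B_x = 8  [[A, B, C are collinear ⇒ -15/2x-6y+96=0] ∩ [|B−(4, 11)|²=41]]
2. B_y = 6  [[A, B, C are collinear ⇒ -15/2x-6y+96=0] ∩ [|B−(4, 11)|²=41]]
   so B = (8, 6)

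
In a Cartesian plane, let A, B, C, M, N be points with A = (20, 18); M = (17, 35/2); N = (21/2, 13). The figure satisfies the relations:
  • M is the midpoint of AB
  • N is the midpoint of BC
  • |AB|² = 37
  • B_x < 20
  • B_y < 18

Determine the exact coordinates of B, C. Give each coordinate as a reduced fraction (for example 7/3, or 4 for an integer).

1. B_x = 14  [B = 2·M−A = 2·(17, 35/2)−(20, 18)]
2. B_y = 17  [B = 2·M−A = 2·(17, 35/2)−(20, 18)]
   so B = (14, 17)
3. C_x = 7  [C = 2·N−B = 2·(21/2, 13)−(14, 17)]
4. C_y = 9  [C = 2·N−B = 2·(21/2, 13)−(14, 17)]
   so C = (7, 9)

B = (14, 17)
C = (7, 9)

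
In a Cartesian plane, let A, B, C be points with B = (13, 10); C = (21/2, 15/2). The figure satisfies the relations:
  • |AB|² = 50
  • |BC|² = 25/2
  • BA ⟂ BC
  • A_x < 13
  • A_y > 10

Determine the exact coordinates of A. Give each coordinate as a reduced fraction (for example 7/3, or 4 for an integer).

A = (8, 15)

1. A_x = 8  [[BA ⟂ BC ⇒ -5/2x-5/2y+115/2=0] ∩ [|A−(13, 10)|²=50]]
2. A_y = 15  [[BA ⟂ BC ⇒ -5/2x-5/2y+115/2=0] ∩ [|A−(13, 10)|²=50]]
   so A = (8, 15)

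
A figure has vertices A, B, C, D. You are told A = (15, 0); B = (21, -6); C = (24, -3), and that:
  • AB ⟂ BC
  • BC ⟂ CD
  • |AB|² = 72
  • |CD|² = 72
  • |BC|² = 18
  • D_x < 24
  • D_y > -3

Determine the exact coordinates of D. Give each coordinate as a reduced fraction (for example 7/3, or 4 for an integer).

1. D_x = 18  [[BC ⟂ CD ⇒ 3x+3y-63=0] ∩ [|D−(24, -3)|²=72]]
2. D_y = 3  [[BC ⟂ CD ⇒ 3x+3y-63=0] ∩ [|D−(24, -3)|²=72]]
   so D = (18, 3)

D = (18, 3)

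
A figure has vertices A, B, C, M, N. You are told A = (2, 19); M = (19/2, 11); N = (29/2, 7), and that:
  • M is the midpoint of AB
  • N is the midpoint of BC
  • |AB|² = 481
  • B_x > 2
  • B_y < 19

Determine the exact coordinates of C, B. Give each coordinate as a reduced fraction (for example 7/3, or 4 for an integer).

C = (12, 11)
B = (17, 3)

1. B_x = 17  [B = 2·M−A = 2·(19/2, 11)−(2, 19)]
2. B_y = 3  [B = 2·M−A = 2·(19/2, 11)−(2, 19)]
   so B = (17, 3)
3. C_x = 12  [C = 2·N−B = 2·(29/2, 7)−(17, 3)]
4. C_y = 11  [C = 2·N−B = 2·(29/2, 7)−(17, 3)]
   so C = (12, 11)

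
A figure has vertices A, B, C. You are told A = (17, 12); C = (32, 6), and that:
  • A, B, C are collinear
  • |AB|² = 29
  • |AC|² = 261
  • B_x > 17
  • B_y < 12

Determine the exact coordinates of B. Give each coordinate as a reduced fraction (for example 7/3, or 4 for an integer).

1. B_x = 22  [[A, B, C are collinear ⇒ -6x-15y+282=0] ∩ [|B−(17, 12)|²=29]]
2. B_y = 10  [[A, B, C are collinear ⇒ -6x-15y+282=0] ∩ [|B−(17, 12)|²=29]]
   so B = (22, 10)

B = (22, 10)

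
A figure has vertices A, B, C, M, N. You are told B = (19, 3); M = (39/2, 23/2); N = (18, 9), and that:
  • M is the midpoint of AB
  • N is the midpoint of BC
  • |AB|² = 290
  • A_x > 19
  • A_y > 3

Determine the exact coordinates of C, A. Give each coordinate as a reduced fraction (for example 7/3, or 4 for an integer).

1. A_x = 20  [A = 2·M−B = 2·(39/2, 23/2)−(19, 3)]
2. A_y = 20  [A = 2·M−B = 2·(39/2, 23/2)−(19, 3)]
   so A = (20, 20)
3. C_x = 17  [C = 2·N−B = 2·(18, 9)−(19, 3)]
4. C_y = 15  [C = 2·N−B = 2·(18, 9)−(19, 3)]
   so C = (17, 15)

C = (17, 15)
A = (20, 20)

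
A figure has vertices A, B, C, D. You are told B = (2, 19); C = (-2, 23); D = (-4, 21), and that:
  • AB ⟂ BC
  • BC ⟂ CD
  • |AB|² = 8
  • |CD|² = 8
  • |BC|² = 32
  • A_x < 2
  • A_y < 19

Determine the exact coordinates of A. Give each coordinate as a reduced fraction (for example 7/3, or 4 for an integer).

A = (0, 17)

1. A_x = 0  [[AB ⟂ BC ⇒ 4x-4y+68=0] ∩ [|A−(2, 19)|²=8]]
2. A_y = 17  [[AB ⟂ BC ⇒ 4x-4y+68=0] ∩ [|A−(2, 19)|²=8]]
   so A = (0, 17)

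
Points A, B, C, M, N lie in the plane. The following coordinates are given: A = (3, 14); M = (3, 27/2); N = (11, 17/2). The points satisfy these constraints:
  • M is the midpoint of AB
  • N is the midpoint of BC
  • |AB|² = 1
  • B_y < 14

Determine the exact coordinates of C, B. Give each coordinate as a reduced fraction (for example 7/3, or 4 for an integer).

1. B_x = 3  [B = 2·M−A = 2·(3, 27/2)−(3, 14)]
2. B_y = 13  [B = 2·M−A = 2·(3, 27/2)−(3, 14)]
   so B = (3, 13)
3. C_x = 19  [C = 2·N−B = 2·(11, 17/2)−(3, 13)]
4. C_y = 4  [C = 2·N−B = 2·(11, 17/2)−(3, 13)]
   so C = (19, 4)

C = (19, 4)
B = (3, 13)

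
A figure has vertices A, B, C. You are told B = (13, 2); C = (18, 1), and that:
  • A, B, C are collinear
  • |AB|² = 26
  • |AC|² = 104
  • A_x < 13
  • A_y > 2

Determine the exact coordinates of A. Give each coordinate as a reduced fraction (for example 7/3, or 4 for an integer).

1. A_x = 8  [[A, B, C are collinear ⇒ 1x+5y-23=0] ∩ [|A−(13, 2)|²=26]]
2. A_y = 3  [[A, B, C are collinear ⇒ 1x+5y-23=0] ∩ [|A−(13, 2)|²=26]]
   so A = (8, 3)

A = (8, 3)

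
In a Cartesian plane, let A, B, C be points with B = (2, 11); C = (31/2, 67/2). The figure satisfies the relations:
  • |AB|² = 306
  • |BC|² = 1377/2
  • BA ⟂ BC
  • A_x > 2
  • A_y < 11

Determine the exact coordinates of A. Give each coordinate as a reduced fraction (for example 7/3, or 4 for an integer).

A = (17, 2)

1. A_x = 17  [[BA ⟂ BC ⇒ 27/2x+45/2y-549/2=0] ∩ [|A−(2, 11)|²=306]]
2. A_y = 2  [[BA ⟂ BC ⇒ 27/2x+45/2y-549/2=0] ∩ [|A−(2, 11)|²=306]]
   so A = (17, 2)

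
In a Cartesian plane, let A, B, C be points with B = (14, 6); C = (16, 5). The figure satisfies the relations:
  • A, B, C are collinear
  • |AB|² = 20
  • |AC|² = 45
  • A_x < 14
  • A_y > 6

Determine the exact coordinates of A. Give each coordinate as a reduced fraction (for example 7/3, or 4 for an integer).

A = (10, 8)

1. A_x = 10  [[A, B, C are collinear ⇒ 1x+2y-26=0] ∩ [|A−(14, 6)|²=20]]
2. A_y = 8  [[A, B, C are collinear ⇒ 1x+2y-26=0] ∩ [|A−(14, 6)|²=20]]
   so A = (10, 8)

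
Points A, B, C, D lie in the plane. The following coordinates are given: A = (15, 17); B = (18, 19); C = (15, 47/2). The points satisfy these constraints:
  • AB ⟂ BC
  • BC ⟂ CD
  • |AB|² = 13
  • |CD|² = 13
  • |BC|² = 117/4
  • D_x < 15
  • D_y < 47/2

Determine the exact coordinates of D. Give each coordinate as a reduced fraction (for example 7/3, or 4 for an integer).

1. D_x = 12  [[BC ⟂ CD ⇒ -3x+9/2y-243/4=0] ∩ [|D−(15, 47/2)|²=13]]
2. D_y = 43/2  [[BC ⟂ CD ⇒ -3x+9/2y-243/4=0] ∩ [|D−(15, 47/2)|²=13]]
   so D = (12, 43/2)

D = (12, 43/2)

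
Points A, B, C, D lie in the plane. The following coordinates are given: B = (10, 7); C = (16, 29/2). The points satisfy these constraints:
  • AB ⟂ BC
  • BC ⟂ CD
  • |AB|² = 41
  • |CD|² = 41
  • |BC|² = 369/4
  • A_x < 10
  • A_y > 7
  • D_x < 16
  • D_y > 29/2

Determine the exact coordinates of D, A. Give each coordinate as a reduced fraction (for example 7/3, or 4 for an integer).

1. D_x = 11  [[BC ⟂ CD ⇒ 6x+15/2y-819/4=0] ∩ [|D−(16, 29/2)|²=41]]
2. D_y = 37/2  [[BC ⟂ CD ⇒ 6x+15/2y-819/4=0] ∩ [|D−(16, 29/2)|²=41]]
   so D = (11, 37/2)
3. A_x = 5  [[AB ⟂ BC ⇒ -6x-15/2y+225/2=0] ∩ [|A−(10, 7)|²=41]]
4. A_y = 11  [[AB ⟂ BC ⇒ -6x-15/2y+225/2=0] ∩ [|A−(10, 7)|²=41]]
   so A = (5, 11)

D = (11, 37/2)
A = (5, 11)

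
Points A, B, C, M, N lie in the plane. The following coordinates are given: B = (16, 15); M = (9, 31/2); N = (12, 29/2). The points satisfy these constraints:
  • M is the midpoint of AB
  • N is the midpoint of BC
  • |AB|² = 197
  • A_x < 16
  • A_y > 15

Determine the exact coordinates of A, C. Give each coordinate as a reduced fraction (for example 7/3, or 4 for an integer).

1. A_x = 2  [A = 2·M−B = 2·(9, 31/2)−(16, 15)]
2. A_y = 16  [A = 2·M−B = 2·(9, 31/2)−(16, 15)]
   so A = (2, 16)
3. C_x = 8  [C = 2·N−B = 2·(12, 29/2)−(16, 15)]
4. C_y = 14  [C = 2·N−B = 2·(12, 29/2)−(16, 15)]
   so C = (8, 14)

A = (2, 16)
C = (8, 14)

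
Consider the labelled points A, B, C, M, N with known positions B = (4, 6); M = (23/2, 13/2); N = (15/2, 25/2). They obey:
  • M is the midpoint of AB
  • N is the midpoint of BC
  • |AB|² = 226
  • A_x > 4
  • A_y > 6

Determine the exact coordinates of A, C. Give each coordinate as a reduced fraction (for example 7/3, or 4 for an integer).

1. A_x = 19  [A = 2·M−B = 2·(23/2, 13/2)−(4, 6)]
2. A_y = 7  [A = 2·M−B = 2·(23/2, 13/2)−(4, 6)]
   so A = (19, 7)
3. C_x = 11  [C = 2·N−B = 2·(15/2, 25/2)−(4, 6)]
4. C_y = 19  [C = 2·N−B = 2·(15/2, 25/2)−(4, 6)]
   so C = (11, 19)

A = (19, 7)
C = (11, 19)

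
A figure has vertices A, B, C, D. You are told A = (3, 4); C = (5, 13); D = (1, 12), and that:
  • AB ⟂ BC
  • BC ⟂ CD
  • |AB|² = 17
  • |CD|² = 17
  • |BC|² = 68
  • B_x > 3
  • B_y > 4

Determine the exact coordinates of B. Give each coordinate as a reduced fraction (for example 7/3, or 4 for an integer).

B = (7, 5)

1. B_x = 7  [[BC ⟂ CD ⇒ 4x+1y-33=0] ∩ [|B−(3, 4)|²=17]]
2. B_y = 5  [[BC ⟂ CD ⇒ 4x+1y-33=0] ∩ [|B−(3, 4)|²=17]]
   so B = (7, 5)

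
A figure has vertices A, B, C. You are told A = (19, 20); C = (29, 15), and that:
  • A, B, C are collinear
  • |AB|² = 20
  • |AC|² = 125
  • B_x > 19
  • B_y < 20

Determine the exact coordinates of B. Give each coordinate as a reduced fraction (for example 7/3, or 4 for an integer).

B = (23, 18)

1. B_x = 23  [[A, B, C are collinear ⇒ -5x-10y+295=0] ∩ [|B−(19, 20)|²=20]]
2. B_y = 18  [[A, B, C are collinear ⇒ -5x-10y+295=0] ∩ [|B−(19, 20)|²=20]]
   so B = (23, 18)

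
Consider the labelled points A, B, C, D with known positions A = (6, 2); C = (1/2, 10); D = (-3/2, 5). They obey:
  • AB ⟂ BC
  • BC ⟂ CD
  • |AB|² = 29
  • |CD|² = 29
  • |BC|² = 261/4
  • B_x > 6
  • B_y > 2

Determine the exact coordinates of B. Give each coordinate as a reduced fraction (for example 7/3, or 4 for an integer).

B = (8, 7)

1. B_x = 8  [[BC ⟂ CD ⇒ 2x+5y-51=0] ∩ [|B−(6, 2)|²=29]]
2. B_y = 7  [[BC ⟂ CD ⇒ 2x+5y-51=0] ∩ [|B−(6, 2)|²=29]]
   so B = (8, 7)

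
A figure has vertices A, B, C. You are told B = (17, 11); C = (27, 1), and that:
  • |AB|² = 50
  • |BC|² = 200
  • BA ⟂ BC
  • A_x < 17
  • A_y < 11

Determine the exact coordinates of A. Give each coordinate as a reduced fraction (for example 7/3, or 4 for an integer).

1. A_x = 12  [[BA ⟂ BC ⇒ 10x-10y-60=0] ∩ [|A−(17, 11)|²=50]]
2. A_y = 6  [[BA ⟂ BC ⇒ 10x-10y-60=0] ∩ [|A−(17, 11)|²=50]]
   so A = (12, 6)

A = (12, 6)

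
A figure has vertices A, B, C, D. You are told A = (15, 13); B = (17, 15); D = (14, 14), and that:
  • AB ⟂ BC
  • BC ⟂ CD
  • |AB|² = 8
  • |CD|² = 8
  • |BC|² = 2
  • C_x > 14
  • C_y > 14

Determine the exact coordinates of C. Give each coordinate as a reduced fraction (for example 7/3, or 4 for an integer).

1. C_x = 16  [[AB ⟂ BC ⇒ 2x+2y-64=0] ∩ [|C−(14, 14)|²=8]]
2. C_y = 16  [[AB ⟂ BC ⇒ 2x+2y-64=0] ∩ [|C−(14, 14)|²=8]]
   so C = (16, 16)

C = (16, 16)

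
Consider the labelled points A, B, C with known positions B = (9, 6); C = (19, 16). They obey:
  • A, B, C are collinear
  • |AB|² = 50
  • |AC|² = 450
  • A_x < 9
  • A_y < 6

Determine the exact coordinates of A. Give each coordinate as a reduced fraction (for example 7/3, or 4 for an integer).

1. A_x = 4  [[A, B, C are collinear ⇒ -10x+10y+30=0] ∩ [|A−(9, 6)|²=50]]
2. A_y = 1  [[A, B, C are collinear ⇒ -10x+10y+30=0] ∩ [|A−(9, 6)|²=50]]
   so A = (4, 1)

A = (4, 1)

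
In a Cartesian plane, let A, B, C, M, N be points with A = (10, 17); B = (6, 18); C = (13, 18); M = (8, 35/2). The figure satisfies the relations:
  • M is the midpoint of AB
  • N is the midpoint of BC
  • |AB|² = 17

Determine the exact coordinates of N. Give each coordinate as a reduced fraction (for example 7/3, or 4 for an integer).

N = (19/2, 18)

1. N_x = 19/2  [2·N = B+C = (6, 18)+(13, 18)]
2. N_y = 18  [2·N = B+C = (6, 18)+(13, 18)]
   so N = (19/2, 18)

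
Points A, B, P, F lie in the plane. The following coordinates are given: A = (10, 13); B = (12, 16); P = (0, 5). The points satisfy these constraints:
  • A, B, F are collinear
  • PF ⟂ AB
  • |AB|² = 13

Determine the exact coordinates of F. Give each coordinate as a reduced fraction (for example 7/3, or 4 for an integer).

1. F_x = 42/13  [[A, B, F are collinear ⇒ -3x+2y+4=0] ∩ [PF ⟂ AB ⇒ 2x+3y-15=0]]
2. F_y = 37/13  [[A, B, F are collinear ⇒ -3x+2y+4=0] ∩ [PF ⟂ AB ⇒ 2x+3y-15=0]]
   so F = (42/13, 37/13)

F = (42/13, 37/13)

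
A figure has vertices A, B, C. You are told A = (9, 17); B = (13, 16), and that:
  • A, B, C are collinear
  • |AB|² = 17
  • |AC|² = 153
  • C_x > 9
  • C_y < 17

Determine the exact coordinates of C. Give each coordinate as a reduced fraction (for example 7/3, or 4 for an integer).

1. C_x = 21  [[A, B, C are collinear ⇒ 1x+4y-77=0] ∩ [|C−(9, 17)|²=153]]
2. C_y = 14  [[A, B, C are collinear ⇒ 1x+4y-77=0] ∩ [|C−(9, 17)|²=153]]
   so C = (21, 14)

C = (21, 14)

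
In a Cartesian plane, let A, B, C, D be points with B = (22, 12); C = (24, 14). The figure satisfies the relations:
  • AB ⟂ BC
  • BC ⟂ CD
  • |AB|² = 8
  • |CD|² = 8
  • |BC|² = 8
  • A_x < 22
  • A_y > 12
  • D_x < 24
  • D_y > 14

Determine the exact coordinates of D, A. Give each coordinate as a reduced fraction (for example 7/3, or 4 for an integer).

D = (22, 16)
A = (20, 14)

1. D_x = 22  [[BC ⟂ CD ⇒ 2x+2y-76=0] ∩ [|D−(24, 14)|²=8]]
2. D_y = 16  [[BC ⟂ CD ⇒ 2x+2y-76=0] ∩ [|D−(24, 14)|²=8]]
   so D = (22, 16)
3. A_x = 20  [[AB ⟂ BC ⇒ -2x-2y+68=0] ∩ [|A−(22, 12)|²=8]]
4. A_y = 14  [[AB ⟂ BC ⇒ -2x-2y+68=0] ∩ [|A−(22, 12)|²=8]]
   so A = (20, 14)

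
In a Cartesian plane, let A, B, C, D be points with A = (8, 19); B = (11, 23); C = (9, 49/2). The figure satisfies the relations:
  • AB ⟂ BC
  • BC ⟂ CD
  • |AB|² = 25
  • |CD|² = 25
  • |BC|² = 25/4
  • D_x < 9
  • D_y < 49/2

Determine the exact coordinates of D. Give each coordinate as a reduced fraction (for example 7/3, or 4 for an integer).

D = (6, 41/2)

1. D_x = 6  [[BC ⟂ CD ⇒ -2x+3/2y-75/4=0] ∩ [|D−(9, 49/2)|²=25]]
2. D_y = 41/2  [[BC ⟂ CD ⇒ -2x+3/2y-75/4=0] ∩ [|D−(9, 49/2)|²=25]]
   so D = (6, 41/2)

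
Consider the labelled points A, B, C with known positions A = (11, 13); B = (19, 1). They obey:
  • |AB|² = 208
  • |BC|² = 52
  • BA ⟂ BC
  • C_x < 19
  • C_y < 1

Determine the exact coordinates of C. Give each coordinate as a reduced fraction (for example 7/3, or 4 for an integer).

C = (13, -3)

1. C_x = 13  [[BA ⟂ BC ⇒ -8x+12y+140=0] ∩ [|C−(19, 1)|²=52]]
2. C_y = -3  [[BA ⟂ BC ⇒ -8x+12y+140=0] ∩ [|C−(19, 1)|²=52]]
   so C = (13, -3)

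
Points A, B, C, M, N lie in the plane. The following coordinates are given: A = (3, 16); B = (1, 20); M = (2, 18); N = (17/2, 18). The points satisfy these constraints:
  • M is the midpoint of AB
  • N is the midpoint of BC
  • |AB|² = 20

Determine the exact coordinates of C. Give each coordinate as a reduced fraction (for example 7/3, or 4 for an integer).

1. C_x = 16  [C = 2·N−B = 2·(17/2, 18)−(1, 20)]
2. C_y = 16  [C = 2·N−B = 2·(17/2, 18)−(1, 20)]
   so C = (16, 16)

C = (16, 16)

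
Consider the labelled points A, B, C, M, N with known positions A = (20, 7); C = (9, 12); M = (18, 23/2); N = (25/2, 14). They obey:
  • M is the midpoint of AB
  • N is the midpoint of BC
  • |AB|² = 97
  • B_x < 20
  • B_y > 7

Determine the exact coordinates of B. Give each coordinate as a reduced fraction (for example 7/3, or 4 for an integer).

B = (16, 16)

1. B_x = 16  [B = 2·M−A = 2·(18, 23/2)−(20, 7)]
2. B_y = 16  [B = 2·M−A = 2·(18, 23/2)−(20, 7)]
   so B = (16, 16)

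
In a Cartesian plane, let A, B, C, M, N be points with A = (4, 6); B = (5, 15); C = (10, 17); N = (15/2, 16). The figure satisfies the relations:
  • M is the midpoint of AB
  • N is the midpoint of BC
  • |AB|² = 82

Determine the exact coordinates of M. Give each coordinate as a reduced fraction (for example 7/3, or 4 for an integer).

1. M_x = 9/2  [2·M = A+B = (4, 6)+(5, 15)]
2. M_y = 21/2  [2·M = A+B = (4, 6)+(5, 15)]
   so M = (9/2, 21/2)

M = (9/2, 21/2)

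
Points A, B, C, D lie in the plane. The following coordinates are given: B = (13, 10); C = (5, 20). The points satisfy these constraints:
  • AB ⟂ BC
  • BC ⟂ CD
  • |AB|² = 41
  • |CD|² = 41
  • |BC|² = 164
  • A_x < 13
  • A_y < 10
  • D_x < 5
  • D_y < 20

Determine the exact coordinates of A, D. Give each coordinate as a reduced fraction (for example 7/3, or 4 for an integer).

A = (8, 6)
D = (0, 16)

1. A_x = 8  [[AB ⟂ BC ⇒ 8x-10y-4=0] ∩ [|A−(13, 10)|²=41]]
2. A_y = 6  [[AB ⟂ BC ⇒ 8x-10y-4=0] ∩ [|A−(13, 10)|²=41]]
   so A = (8, 6)
3. D_x = 0  [[BC ⟂ CD ⇒ -8x+10y-160=0] ∩ [|D−(5, 20)|²=41]]
4. D_y = 16  [[BC ⟂ CD ⇒ -8x+10y-160=0] ∩ [|D−(5, 20)|²=41]]
   so D = (0, 16)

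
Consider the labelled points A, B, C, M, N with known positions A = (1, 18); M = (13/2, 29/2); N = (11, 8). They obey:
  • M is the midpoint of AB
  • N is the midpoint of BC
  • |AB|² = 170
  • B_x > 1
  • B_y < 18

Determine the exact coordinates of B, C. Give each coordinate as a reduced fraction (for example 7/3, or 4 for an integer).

B = (12, 11)
C = (10, 5)

1. B_x = 12  [B = 2·M−A = 2·(13/2, 29/2)−(1, 18)]
2. B_y = 11  [B = 2·M−A = 2·(13/2, 29/2)−(1, 18)]
   so B = (12, 11)
3. C_x = 10  [C = 2·N−B = 2·(11, 8)−(12, 11)]
4. C_y = 5  [C = 2·N−B = 2·(11, 8)−(12, 11)]
   so C = (10, 5)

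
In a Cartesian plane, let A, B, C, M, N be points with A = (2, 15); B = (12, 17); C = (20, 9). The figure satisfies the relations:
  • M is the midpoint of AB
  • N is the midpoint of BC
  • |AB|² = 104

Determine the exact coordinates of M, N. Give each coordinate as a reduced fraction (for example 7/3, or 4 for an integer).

1. M_x = 7  [2·M = A+B = (2, 15)+(12, 17)]
2. M_y = 16  [2·M = A+B = (2, 15)+(12, 17)]
   so M = (7, 16)
3. N_x = 16  [2·N = B+C = (12, 17)+(20, 9)]
4. N_y = 13  [2·N = B+C = (12, 17)+(20, 9)]
   so N = (16, 13)

M = (7, 16)
N = (16, 13)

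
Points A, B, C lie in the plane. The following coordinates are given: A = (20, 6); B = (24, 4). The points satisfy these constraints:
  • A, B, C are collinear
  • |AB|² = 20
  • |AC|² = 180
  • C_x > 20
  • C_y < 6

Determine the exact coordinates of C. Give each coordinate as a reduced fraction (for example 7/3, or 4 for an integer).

1. C_x = 32  [[A, B, C are collinear ⇒ 2x+4y-64=0] ∩ [|C−(20, 6)|²=180]]
2. C_y = 0  [[A, B, C are collinear ⇒ 2x+4y-64=0] ∩ [|C−(20, 6)|²=180]]
   so C = (32, 0)

C = (32, 0)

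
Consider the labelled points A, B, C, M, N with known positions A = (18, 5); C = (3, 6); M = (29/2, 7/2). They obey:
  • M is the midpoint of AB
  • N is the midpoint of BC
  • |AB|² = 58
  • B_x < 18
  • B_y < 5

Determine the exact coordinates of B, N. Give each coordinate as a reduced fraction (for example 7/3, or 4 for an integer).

B = (11, 2)
N = (7, 4)

1. B_x = 11  [B = 2·M−A = 2·(29/2, 7/2)−(18, 5)]
2. B_y = 2  [B = 2·M−A = 2·(29/2, 7/2)−(18, 5)]
   so B = (11, 2)
3. N_x = 7  [2·N = B+C = (11, 2)+(3, 6)]
4. N_y = 4  [2·N = B+C = (11, 2)+(3, 6)]
   so N = (7, 4)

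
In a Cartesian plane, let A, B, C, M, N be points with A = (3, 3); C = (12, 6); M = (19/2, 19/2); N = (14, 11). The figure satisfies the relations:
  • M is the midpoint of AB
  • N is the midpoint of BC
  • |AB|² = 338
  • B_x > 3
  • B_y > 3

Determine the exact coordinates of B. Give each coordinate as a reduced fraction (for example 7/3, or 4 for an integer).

1. B_x = 16  [B = 2·M−A = 2·(19/2, 19/2)−(3, 3)]
2. B_y = 16  [B = 2·M−A = 2·(19/2, 19/2)−(3, 3)]
   so B = (16, 16)

B = (16, 16)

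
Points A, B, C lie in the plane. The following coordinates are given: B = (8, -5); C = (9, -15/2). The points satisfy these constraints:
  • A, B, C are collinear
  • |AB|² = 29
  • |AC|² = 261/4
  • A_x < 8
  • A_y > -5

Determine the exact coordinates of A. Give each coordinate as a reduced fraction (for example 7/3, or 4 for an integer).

A = (6, 0)

1. A_x = 6  [[A, B, C are collinear ⇒ 5/2x+1y-15=0] ∩ [|A−(8, -5)|²=29]]
2. A_y = 0  [[A, B, C are collinear ⇒ 5/2x+1y-15=0] ∩ [|A−(8, -5)|²=29]]
   so A = (6, 0)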